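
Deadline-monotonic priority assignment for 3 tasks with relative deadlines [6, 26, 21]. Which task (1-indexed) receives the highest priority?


Sort tasks by relative deadline (ascending):
  Task 1: deadline = 6
  Task 3: deadline = 21
  Task 2: deadline = 26
Priority order (highest first): [1, 3, 2]
Highest priority task = 1

1


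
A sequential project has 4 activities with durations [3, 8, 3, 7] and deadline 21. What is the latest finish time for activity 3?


LF(activity 3) = deadline - sum of successor durations
Successors: activities 4 through 4 with durations [7]
Sum of successor durations = 7
LF = 21 - 7 = 14

14


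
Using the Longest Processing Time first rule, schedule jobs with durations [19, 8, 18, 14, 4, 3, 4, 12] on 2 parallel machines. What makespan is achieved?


Sort jobs in decreasing order (LPT): [19, 18, 14, 12, 8, 4, 4, 3]
Assign each job to the least loaded machine:
  Machine 1: jobs [19, 12, 8, 3], load = 42
  Machine 2: jobs [18, 14, 4, 4], load = 40
Makespan = max load = 42

42


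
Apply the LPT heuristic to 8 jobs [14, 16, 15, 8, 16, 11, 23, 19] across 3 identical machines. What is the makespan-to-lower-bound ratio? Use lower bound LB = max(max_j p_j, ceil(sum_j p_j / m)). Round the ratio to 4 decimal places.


LPT order: [23, 19, 16, 16, 15, 14, 11, 8]
Machine loads after assignment: [37, 42, 43]
LPT makespan = 43
Lower bound = max(max_job, ceil(total/3)) = max(23, 41) = 41
Ratio = 43 / 41 = 1.0488

1.0488


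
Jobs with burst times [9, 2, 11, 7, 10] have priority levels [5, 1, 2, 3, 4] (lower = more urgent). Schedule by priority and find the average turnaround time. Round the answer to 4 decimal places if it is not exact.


Sort by priority (ascending = highest first):
Order: [(1, 2), (2, 11), (3, 7), (4, 10), (5, 9)]
Completion times:
  Priority 1, burst=2, C=2
  Priority 2, burst=11, C=13
  Priority 3, burst=7, C=20
  Priority 4, burst=10, C=30
  Priority 5, burst=9, C=39
Average turnaround = 104/5 = 20.8

20.8


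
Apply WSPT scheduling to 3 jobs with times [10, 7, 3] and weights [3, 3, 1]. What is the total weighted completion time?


Compute p/w ratios and sort ascending (WSPT): [(7, 3), (3, 1), (10, 3)]
Compute weighted completion times:
  Job (p=7,w=3): C=7, w*C=3*7=21
  Job (p=3,w=1): C=10, w*C=1*10=10
  Job (p=10,w=3): C=20, w*C=3*20=60
Total weighted completion time = 91

91


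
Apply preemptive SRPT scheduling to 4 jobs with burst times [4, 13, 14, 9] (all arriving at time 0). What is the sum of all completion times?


Since all jobs arrive at t=0, SRPT equals SPT ordering.
SPT order: [4, 9, 13, 14]
Completion times:
  Job 1: p=4, C=4
  Job 2: p=9, C=13
  Job 3: p=13, C=26
  Job 4: p=14, C=40
Total completion time = 4 + 13 + 26 + 40 = 83

83


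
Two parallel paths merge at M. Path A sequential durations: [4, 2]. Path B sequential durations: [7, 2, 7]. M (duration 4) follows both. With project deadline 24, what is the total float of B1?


Forward pass: ES(B1) = sum of predecessors on chain B = 0
EF = ES + duration = 0 + 7 = 7
Backward pass: LF(M) = deadline = 24; LS(M) = 24 - 4 = 20
LF(B1) = LS(M) - sum(successors on chain B) = 20 - 9 = 11
LS = LF - duration = 11 - 7 = 4
Total float = LS - ES = 4 - 0 = 4

4


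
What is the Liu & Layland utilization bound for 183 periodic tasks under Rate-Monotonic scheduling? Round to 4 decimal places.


Compute 2^(1/183) = 1.0037948719
Subtract 1: 1.0037948719 - 1 = 0.0037948719
Multiply by n: 183 * 0.0037948719 = 0.6944615577
Round to 4 dp: 0.6945

0.6945


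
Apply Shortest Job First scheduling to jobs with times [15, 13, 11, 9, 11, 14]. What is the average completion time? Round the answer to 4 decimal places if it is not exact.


SJF order (ascending): [9, 11, 11, 13, 14, 15]
Completion times:
  Job 1: burst=9, C=9
  Job 2: burst=11, C=20
  Job 3: burst=11, C=31
  Job 4: burst=13, C=44
  Job 5: burst=14, C=58
  Job 6: burst=15, C=73
Average completion = 235/6 = 39.1667

39.1667


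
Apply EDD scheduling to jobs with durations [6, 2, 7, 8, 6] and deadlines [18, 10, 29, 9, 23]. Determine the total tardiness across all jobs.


Sort by due date (EDD order): [(8, 9), (2, 10), (6, 18), (6, 23), (7, 29)]
Compute completion times and tardiness:
  Job 1: p=8, d=9, C=8, tardiness=max(0,8-9)=0
  Job 2: p=2, d=10, C=10, tardiness=max(0,10-10)=0
  Job 3: p=6, d=18, C=16, tardiness=max(0,16-18)=0
  Job 4: p=6, d=23, C=22, tardiness=max(0,22-23)=0
  Job 5: p=7, d=29, C=29, tardiness=max(0,29-29)=0
Total tardiness = 0

0


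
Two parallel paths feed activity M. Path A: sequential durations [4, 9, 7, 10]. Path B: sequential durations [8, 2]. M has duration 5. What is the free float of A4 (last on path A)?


ES(A4) = sum of predecessors on chain A = 20
EF(A4) = ES + duration = 20 + 10 = 30
Successor of A4 is M. ES(M) = max(sum(A), sum(B)) = max(30, 10) = 30
Free float = ES(successor) - EF(current) = 30 - 30 = 0

0


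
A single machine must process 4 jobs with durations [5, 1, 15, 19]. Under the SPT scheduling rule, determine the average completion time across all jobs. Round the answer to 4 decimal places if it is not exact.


Sort jobs by processing time (SPT order): [1, 5, 15, 19]
Compute completion times sequentially:
  Job 1: processing = 1, completes at 1
  Job 2: processing = 5, completes at 6
  Job 3: processing = 15, completes at 21
  Job 4: processing = 19, completes at 40
Sum of completion times = 68
Average completion time = 68/4 = 17.0

17.0


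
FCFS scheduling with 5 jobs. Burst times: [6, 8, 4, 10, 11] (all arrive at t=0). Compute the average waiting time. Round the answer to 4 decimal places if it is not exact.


FCFS order (as given): [6, 8, 4, 10, 11]
Waiting times:
  Job 1: wait = 0
  Job 2: wait = 6
  Job 3: wait = 14
  Job 4: wait = 18
  Job 5: wait = 28
Sum of waiting times = 66
Average waiting time = 66/5 = 13.2

13.2


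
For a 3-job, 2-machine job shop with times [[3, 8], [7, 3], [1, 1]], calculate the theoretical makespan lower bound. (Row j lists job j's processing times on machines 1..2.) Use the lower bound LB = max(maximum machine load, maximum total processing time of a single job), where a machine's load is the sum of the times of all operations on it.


Machine loads:
  Machine 1: 3 + 7 + 1 = 11
  Machine 2: 8 + 3 + 1 = 12
Max machine load = 12
Job totals:
  Job 1: 11
  Job 2: 10
  Job 3: 2
Max job total = 11
Lower bound = max(12, 11) = 12

12


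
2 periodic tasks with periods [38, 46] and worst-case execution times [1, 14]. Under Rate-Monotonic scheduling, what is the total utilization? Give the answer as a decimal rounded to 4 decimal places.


Compute individual utilizations (exact fractions):
  Task 1: C/T = 1/38 (approx. 0.0263)
  Task 2: C/T = 14/46 = 7/23 (approx. 0.3043)
Total utilization U = 1/38 + 7/23 = 289/874
Rounded to 4 decimal places: U = 0.3307
RM (Liu & Layland) bound for 2 tasks = 0.828427; compare with U = 289/874 (approx. 0.330664)
U <= bound, so schedulable by RM sufficient condition.

0.3307


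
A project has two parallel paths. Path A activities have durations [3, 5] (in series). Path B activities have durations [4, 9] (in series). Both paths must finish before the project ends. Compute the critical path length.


Path A total = 3 + 5 = 8
Path B total = 4 + 9 = 13
Critical path = longest path = max(8, 13) = 13

13


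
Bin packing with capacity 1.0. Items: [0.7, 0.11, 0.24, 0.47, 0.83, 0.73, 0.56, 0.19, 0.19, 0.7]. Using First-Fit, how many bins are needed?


Place items sequentially using First-Fit:
  Item 0.7 -> new Bin 1
  Item 0.11 -> Bin 1 (now 0.81)
  Item 0.24 -> new Bin 2
  Item 0.47 -> Bin 2 (now 0.71)
  Item 0.83 -> new Bin 3
  Item 0.73 -> new Bin 4
  Item 0.56 -> new Bin 5
  Item 0.19 -> Bin 1 (now 1.0)
  Item 0.19 -> Bin 2 (now 0.9)
  Item 0.7 -> new Bin 6
Total bins used = 6

6


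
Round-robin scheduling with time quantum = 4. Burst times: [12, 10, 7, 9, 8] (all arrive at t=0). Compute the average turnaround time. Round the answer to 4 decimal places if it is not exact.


Time quantum = 4
Execution trace:
  J1 runs 4 units, time = 4
  J2 runs 4 units, time = 8
  J3 runs 4 units, time = 12
  J4 runs 4 units, time = 16
  J5 runs 4 units, time = 20
  J1 runs 4 units, time = 24
  J2 runs 4 units, time = 28
  J3 runs 3 units, time = 31
  J4 runs 4 units, time = 35
  J5 runs 4 units, time = 39
  J1 runs 4 units, time = 43
  J2 runs 2 units, time = 45
  J4 runs 1 units, time = 46
Finish times: [43, 45, 31, 46, 39]
Average turnaround = 204/5 = 40.8

40.8


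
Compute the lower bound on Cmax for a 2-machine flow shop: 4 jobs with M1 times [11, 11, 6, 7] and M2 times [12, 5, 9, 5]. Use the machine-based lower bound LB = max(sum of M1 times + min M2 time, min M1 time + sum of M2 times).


LB1 = sum(M1 times) + min(M2 times) = 35 + 5 = 40
LB2 = min(M1 times) + sum(M2 times) = 6 + 31 = 37
Lower bound = max(LB1, LB2) = max(40, 37) = 40

40


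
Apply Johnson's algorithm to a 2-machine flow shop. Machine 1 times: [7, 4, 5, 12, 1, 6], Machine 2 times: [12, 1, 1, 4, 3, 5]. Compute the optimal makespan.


Apply Johnson's rule:
  Group 1 (a <= b): [(5, 1, 3), (1, 7, 12)]
  Group 2 (a > b): [(6, 6, 5), (4, 12, 4), (2, 4, 1), (3, 5, 1)]
Optimal job order: [5, 1, 6, 4, 2, 3]
Schedule:
  Job 5: M1 done at 1, M2 done at 4
  Job 1: M1 done at 8, M2 done at 20
  Job 6: M1 done at 14, M2 done at 25
  Job 4: M1 done at 26, M2 done at 30
  Job 2: M1 done at 30, M2 done at 31
  Job 3: M1 done at 35, M2 done at 36
Makespan = 36

36


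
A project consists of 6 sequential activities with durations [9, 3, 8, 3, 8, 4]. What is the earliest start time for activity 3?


Activity 3 starts after activities 1 through 2 complete.
Predecessor durations: [9, 3]
ES = 9 + 3 = 12

12


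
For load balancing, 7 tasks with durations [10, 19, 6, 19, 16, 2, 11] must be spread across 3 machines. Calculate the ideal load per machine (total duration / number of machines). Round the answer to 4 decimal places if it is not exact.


Total processing time = 10 + 19 + 6 + 19 + 16 + 2 + 11 = 83
Number of machines = 3
Ideal balanced load = 83 / 3 = 27.6667

27.6667


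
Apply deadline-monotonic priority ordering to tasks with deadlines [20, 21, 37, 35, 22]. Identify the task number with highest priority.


Sort tasks by relative deadline (ascending):
  Task 1: deadline = 20
  Task 2: deadline = 21
  Task 5: deadline = 22
  Task 4: deadline = 35
  Task 3: deadline = 37
Priority order (highest first): [1, 2, 5, 4, 3]
Highest priority task = 1

1


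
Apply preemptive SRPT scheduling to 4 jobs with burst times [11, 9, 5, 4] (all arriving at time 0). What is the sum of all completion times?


Since all jobs arrive at t=0, SRPT equals SPT ordering.
SPT order: [4, 5, 9, 11]
Completion times:
  Job 1: p=4, C=4
  Job 2: p=5, C=9
  Job 3: p=9, C=18
  Job 4: p=11, C=29
Total completion time = 4 + 9 + 18 + 29 = 60

60


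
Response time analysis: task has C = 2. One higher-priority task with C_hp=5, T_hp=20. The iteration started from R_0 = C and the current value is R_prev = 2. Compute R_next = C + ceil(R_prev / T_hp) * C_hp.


R_next = C + ceil(R_prev / T_hp) * C_hp
ceil(2 / 20) = ceil(0.1) = 1
Interference = 1 * 5 = 5
R_next = 2 + 5 = 7

7


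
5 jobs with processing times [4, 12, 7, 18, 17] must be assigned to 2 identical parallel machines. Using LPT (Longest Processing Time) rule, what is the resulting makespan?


Sort jobs in decreasing order (LPT): [18, 17, 12, 7, 4]
Assign each job to the least loaded machine:
  Machine 1: jobs [18, 7, 4], load = 29
  Machine 2: jobs [17, 12], load = 29
Makespan = max load = 29

29


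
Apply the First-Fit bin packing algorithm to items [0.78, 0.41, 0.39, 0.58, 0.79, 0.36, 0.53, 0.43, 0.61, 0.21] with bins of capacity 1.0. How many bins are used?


Place items sequentially using First-Fit:
  Item 0.78 -> new Bin 1
  Item 0.41 -> new Bin 2
  Item 0.39 -> Bin 2 (now 0.8)
  Item 0.58 -> new Bin 3
  Item 0.79 -> new Bin 4
  Item 0.36 -> Bin 3 (now 0.94)
  Item 0.53 -> new Bin 5
  Item 0.43 -> Bin 5 (now 0.96)
  Item 0.61 -> new Bin 6
  Item 0.21 -> Bin 1 (now 0.99)
Total bins used = 6

6


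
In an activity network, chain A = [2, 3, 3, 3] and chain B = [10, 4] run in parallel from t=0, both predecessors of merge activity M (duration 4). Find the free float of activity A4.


ES(A4) = sum of predecessors on chain A = 8
EF(A4) = ES + duration = 8 + 3 = 11
Successor of A4 is M. ES(M) = max(sum(A), sum(B)) = max(11, 14) = 14
Free float = ES(successor) - EF(current) = 14 - 11 = 3

3


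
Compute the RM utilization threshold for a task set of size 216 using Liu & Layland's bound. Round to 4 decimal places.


Compute 2^(1/216) = 1.0032141691
Subtract 1: 1.0032141691 - 1 = 0.0032141691
Multiply by n: 216 * 0.0032141691 = 0.6942605256
Round to 4 dp: 0.6943

0.6943


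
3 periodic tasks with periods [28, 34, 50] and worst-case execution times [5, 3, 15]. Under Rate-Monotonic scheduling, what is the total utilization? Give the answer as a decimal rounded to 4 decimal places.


Compute individual utilizations (exact fractions):
  Task 1: C/T = 5/28 (approx. 0.1786)
  Task 2: C/T = 3/34 (approx. 0.0882)
  Task 3: C/T = 15/50 = 3/10 (approx. 0.3)
Total utilization U = 5/28 + 3/34 + 3/10 = 1349/2380
Rounded to 4 decimal places: U = 0.5668
RM (Liu & Layland) bound for 3 tasks = 0.779763; compare with U = 1349/2380 (approx. 0.566807)
U <= bound, so schedulable by RM sufficient condition.

0.5668


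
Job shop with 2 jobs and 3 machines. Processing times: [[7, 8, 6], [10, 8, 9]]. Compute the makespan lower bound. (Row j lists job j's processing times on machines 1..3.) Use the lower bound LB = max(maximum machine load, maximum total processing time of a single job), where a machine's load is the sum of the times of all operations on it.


Machine loads:
  Machine 1: 7 + 10 = 17
  Machine 2: 8 + 8 = 16
  Machine 3: 6 + 9 = 15
Max machine load = 17
Job totals:
  Job 1: 21
  Job 2: 27
Max job total = 27
Lower bound = max(17, 27) = 27

27


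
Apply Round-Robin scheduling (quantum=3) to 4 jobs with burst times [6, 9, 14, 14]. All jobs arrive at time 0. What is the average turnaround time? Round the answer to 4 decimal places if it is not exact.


Time quantum = 3
Execution trace:
  J1 runs 3 units, time = 3
  J2 runs 3 units, time = 6
  J3 runs 3 units, time = 9
  J4 runs 3 units, time = 12
  J1 runs 3 units, time = 15
  J2 runs 3 units, time = 18
  J3 runs 3 units, time = 21
  J4 runs 3 units, time = 24
  J2 runs 3 units, time = 27
  J3 runs 3 units, time = 30
  J4 runs 3 units, time = 33
  J3 runs 3 units, time = 36
  J4 runs 3 units, time = 39
  J3 runs 2 units, time = 41
  J4 runs 2 units, time = 43
Finish times: [15, 27, 41, 43]
Average turnaround = 126/4 = 31.5

31.5


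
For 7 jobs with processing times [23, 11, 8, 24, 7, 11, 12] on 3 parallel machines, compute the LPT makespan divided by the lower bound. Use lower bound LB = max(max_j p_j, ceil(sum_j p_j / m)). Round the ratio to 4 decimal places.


LPT order: [24, 23, 12, 11, 11, 8, 7]
Machine loads after assignment: [31, 34, 31]
LPT makespan = 34
Lower bound = max(max_job, ceil(total/3)) = max(24, 32) = 32
Ratio = 34 / 32 = 1.0625

1.0625


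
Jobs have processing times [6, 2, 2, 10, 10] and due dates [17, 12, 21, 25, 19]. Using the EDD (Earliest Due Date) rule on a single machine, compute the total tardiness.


Sort by due date (EDD order): [(2, 12), (6, 17), (10, 19), (2, 21), (10, 25)]
Compute completion times and tardiness:
  Job 1: p=2, d=12, C=2, tardiness=max(0,2-12)=0
  Job 2: p=6, d=17, C=8, tardiness=max(0,8-17)=0
  Job 3: p=10, d=19, C=18, tardiness=max(0,18-19)=0
  Job 4: p=2, d=21, C=20, tardiness=max(0,20-21)=0
  Job 5: p=10, d=25, C=30, tardiness=max(0,30-25)=5
Total tardiness = 5

5


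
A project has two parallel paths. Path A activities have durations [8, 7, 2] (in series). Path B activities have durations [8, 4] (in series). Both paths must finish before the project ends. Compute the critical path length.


Path A total = 8 + 7 + 2 = 17
Path B total = 8 + 4 = 12
Critical path = longest path = max(17, 12) = 17

17


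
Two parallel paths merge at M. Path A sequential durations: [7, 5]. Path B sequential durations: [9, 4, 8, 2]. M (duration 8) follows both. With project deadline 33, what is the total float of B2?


Forward pass: ES(B2) = sum of predecessors on chain B = 9
EF = ES + duration = 9 + 4 = 13
Backward pass: LF(M) = deadline = 33; LS(M) = 33 - 8 = 25
LF(B2) = LS(M) - sum(successors on chain B) = 25 - 10 = 15
LS = LF - duration = 15 - 4 = 11
Total float = LS - ES = 11 - 9 = 2

2


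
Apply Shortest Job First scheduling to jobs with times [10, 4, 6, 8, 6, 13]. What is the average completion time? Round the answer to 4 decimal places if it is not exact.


SJF order (ascending): [4, 6, 6, 8, 10, 13]
Completion times:
  Job 1: burst=4, C=4
  Job 2: burst=6, C=10
  Job 3: burst=6, C=16
  Job 4: burst=8, C=24
  Job 5: burst=10, C=34
  Job 6: burst=13, C=47
Average completion = 135/6 = 22.5

22.5


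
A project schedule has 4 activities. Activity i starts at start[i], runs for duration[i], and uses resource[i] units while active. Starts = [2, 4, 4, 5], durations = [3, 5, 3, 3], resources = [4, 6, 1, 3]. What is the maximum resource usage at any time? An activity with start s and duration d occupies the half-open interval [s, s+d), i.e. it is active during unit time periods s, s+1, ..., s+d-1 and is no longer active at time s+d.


Each activity i is active on [start_i, start_i + duration_i).
Compute total resource usage per time slot:
  t=0: active resources = [], total = 0
  t=1: active resources = [], total = 0
  t=2: active resources = [4], total = 4
  t=3: active resources = [4], total = 4
  t=4: active resources = [4, 6, 1], total = 11
  t=5: active resources = [6, 1, 3], total = 10
  t=6: active resources = [6, 1, 3], total = 10
  t=7: active resources = [6, 3], total = 9
  t=8: active resources = [6], total = 6
Peak resource demand = 11

11


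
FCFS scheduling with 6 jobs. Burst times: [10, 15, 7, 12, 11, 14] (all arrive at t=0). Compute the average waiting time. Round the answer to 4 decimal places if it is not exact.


FCFS order (as given): [10, 15, 7, 12, 11, 14]
Waiting times:
  Job 1: wait = 0
  Job 2: wait = 10
  Job 3: wait = 25
  Job 4: wait = 32
  Job 5: wait = 44
  Job 6: wait = 55
Sum of waiting times = 166
Average waiting time = 166/6 = 27.6667

27.6667


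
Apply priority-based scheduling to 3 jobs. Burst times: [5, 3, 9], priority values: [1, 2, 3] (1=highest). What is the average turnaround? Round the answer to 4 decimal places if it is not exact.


Sort by priority (ascending = highest first):
Order: [(1, 5), (2, 3), (3, 9)]
Completion times:
  Priority 1, burst=5, C=5
  Priority 2, burst=3, C=8
  Priority 3, burst=9, C=17
Average turnaround = 30/3 = 10.0

10.0


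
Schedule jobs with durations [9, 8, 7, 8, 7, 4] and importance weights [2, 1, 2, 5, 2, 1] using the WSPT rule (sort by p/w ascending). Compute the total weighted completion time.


Compute p/w ratios and sort ascending (WSPT): [(8, 5), (7, 2), (7, 2), (4, 1), (9, 2), (8, 1)]
Compute weighted completion times:
  Job (p=8,w=5): C=8, w*C=5*8=40
  Job (p=7,w=2): C=15, w*C=2*15=30
  Job (p=7,w=2): C=22, w*C=2*22=44
  Job (p=4,w=1): C=26, w*C=1*26=26
  Job (p=9,w=2): C=35, w*C=2*35=70
  Job (p=8,w=1): C=43, w*C=1*43=43
Total weighted completion time = 253

253


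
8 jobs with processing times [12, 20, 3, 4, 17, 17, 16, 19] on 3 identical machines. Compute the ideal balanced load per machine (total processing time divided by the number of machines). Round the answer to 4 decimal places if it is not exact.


Total processing time = 12 + 20 + 3 + 4 + 17 + 17 + 16 + 19 = 108
Number of machines = 3
Ideal balanced load = 108 / 3 = 36.0

36.0


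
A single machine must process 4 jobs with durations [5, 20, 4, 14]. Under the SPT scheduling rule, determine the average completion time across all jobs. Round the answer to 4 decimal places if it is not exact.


Sort jobs by processing time (SPT order): [4, 5, 14, 20]
Compute completion times sequentially:
  Job 1: processing = 4, completes at 4
  Job 2: processing = 5, completes at 9
  Job 3: processing = 14, completes at 23
  Job 4: processing = 20, completes at 43
Sum of completion times = 79
Average completion time = 79/4 = 19.75

19.75


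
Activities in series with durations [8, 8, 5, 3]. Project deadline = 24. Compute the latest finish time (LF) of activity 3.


LF(activity 3) = deadline - sum of successor durations
Successors: activities 4 through 4 with durations [3]
Sum of successor durations = 3
LF = 24 - 3 = 21

21


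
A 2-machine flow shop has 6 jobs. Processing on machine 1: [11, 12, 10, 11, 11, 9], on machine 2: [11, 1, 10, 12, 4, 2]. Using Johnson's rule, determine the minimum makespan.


Apply Johnson's rule:
  Group 1 (a <= b): [(3, 10, 10), (1, 11, 11), (4, 11, 12)]
  Group 2 (a > b): [(5, 11, 4), (6, 9, 2), (2, 12, 1)]
Optimal job order: [3, 1, 4, 5, 6, 2]
Schedule:
  Job 3: M1 done at 10, M2 done at 20
  Job 1: M1 done at 21, M2 done at 32
  Job 4: M1 done at 32, M2 done at 44
  Job 5: M1 done at 43, M2 done at 48
  Job 6: M1 done at 52, M2 done at 54
  Job 2: M1 done at 64, M2 done at 65
Makespan = 65

65


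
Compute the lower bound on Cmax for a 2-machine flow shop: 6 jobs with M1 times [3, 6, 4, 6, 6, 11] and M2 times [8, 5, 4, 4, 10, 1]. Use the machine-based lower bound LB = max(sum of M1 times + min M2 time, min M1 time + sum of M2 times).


LB1 = sum(M1 times) + min(M2 times) = 36 + 1 = 37
LB2 = min(M1 times) + sum(M2 times) = 3 + 32 = 35
Lower bound = max(LB1, LB2) = max(37, 35) = 37

37


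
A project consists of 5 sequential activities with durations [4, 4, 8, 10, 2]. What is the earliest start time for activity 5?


Activity 5 starts after activities 1 through 4 complete.
Predecessor durations: [4, 4, 8, 10]
ES = 4 + 4 + 8 + 10 = 26

26


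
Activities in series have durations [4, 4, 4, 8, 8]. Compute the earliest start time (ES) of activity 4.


Activity 4 starts after activities 1 through 3 complete.
Predecessor durations: [4, 4, 4]
ES = 4 + 4 + 4 = 12

12


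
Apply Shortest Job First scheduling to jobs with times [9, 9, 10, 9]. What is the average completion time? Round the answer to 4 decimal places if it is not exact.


SJF order (ascending): [9, 9, 9, 10]
Completion times:
  Job 1: burst=9, C=9
  Job 2: burst=9, C=18
  Job 3: burst=9, C=27
  Job 4: burst=10, C=37
Average completion = 91/4 = 22.75

22.75


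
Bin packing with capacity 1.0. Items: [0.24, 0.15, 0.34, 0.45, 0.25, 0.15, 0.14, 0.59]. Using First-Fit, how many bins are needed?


Place items sequentially using First-Fit:
  Item 0.24 -> new Bin 1
  Item 0.15 -> Bin 1 (now 0.39)
  Item 0.34 -> Bin 1 (now 0.73)
  Item 0.45 -> new Bin 2
  Item 0.25 -> Bin 1 (now 0.98)
  Item 0.15 -> Bin 2 (now 0.6)
  Item 0.14 -> Bin 2 (now 0.74)
  Item 0.59 -> new Bin 3
Total bins used = 3

3


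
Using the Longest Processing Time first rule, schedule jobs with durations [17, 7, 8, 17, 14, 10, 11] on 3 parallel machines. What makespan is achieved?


Sort jobs in decreasing order (LPT): [17, 17, 14, 11, 10, 8, 7]
Assign each job to the least loaded machine:
  Machine 1: jobs [17, 10], load = 27
  Machine 2: jobs [17, 8, 7], load = 32
  Machine 3: jobs [14, 11], load = 25
Makespan = max load = 32

32


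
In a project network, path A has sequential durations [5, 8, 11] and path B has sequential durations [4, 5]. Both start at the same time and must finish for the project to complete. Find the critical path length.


Path A total = 5 + 8 + 11 = 24
Path B total = 4 + 5 = 9
Critical path = longest path = max(24, 9) = 24

24


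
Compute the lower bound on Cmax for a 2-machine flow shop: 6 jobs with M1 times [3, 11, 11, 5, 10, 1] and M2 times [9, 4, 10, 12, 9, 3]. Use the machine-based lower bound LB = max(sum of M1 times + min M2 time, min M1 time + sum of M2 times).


LB1 = sum(M1 times) + min(M2 times) = 41 + 3 = 44
LB2 = min(M1 times) + sum(M2 times) = 1 + 47 = 48
Lower bound = max(LB1, LB2) = max(44, 48) = 48

48


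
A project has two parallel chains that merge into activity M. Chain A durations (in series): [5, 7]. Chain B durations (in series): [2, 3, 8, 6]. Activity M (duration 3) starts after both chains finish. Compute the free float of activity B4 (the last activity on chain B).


ES(B4) = sum of predecessors on chain B = 13
EF(B4) = ES + duration = 13 + 6 = 19
Successor of B4 is M. ES(M) = max(sum(A), sum(B)) = max(12, 19) = 19
Free float = ES(successor) - EF(current) = 19 - 19 = 0

0


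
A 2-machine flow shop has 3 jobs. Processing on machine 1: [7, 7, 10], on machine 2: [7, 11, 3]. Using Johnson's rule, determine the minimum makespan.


Apply Johnson's rule:
  Group 1 (a <= b): [(1, 7, 7), (2, 7, 11)]
  Group 2 (a > b): [(3, 10, 3)]
Optimal job order: [1, 2, 3]
Schedule:
  Job 1: M1 done at 7, M2 done at 14
  Job 2: M1 done at 14, M2 done at 25
  Job 3: M1 done at 24, M2 done at 28
Makespan = 28

28


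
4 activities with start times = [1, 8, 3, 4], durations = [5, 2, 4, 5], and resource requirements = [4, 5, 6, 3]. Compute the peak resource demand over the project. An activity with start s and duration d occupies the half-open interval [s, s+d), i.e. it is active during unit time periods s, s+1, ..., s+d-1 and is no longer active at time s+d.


Each activity i is active on [start_i, start_i + duration_i).
Compute total resource usage per time slot:
  t=0: active resources = [], total = 0
  t=1: active resources = [4], total = 4
  t=2: active resources = [4], total = 4
  t=3: active resources = [4, 6], total = 10
  t=4: active resources = [4, 6, 3], total = 13
  t=5: active resources = [4, 6, 3], total = 13
  t=6: active resources = [6, 3], total = 9
  t=7: active resources = [3], total = 3
  t=8: active resources = [5, 3], total = 8
  t=9: active resources = [5], total = 5
Peak resource demand = 13

13


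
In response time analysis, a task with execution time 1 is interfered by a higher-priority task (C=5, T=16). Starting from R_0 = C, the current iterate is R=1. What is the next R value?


R_next = C + ceil(R_prev / T_hp) * C_hp
ceil(1 / 16) = ceil(0.0625) = 1
Interference = 1 * 5 = 5
R_next = 1 + 5 = 6

6


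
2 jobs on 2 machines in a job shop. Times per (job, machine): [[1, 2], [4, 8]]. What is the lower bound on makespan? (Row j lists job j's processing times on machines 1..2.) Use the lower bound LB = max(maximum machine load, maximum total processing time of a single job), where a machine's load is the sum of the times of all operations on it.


Machine loads:
  Machine 1: 1 + 4 = 5
  Machine 2: 2 + 8 = 10
Max machine load = 10
Job totals:
  Job 1: 3
  Job 2: 12
Max job total = 12
Lower bound = max(10, 12) = 12

12


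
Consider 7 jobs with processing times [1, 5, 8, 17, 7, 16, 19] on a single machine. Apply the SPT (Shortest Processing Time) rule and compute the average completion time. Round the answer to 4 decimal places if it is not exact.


Sort jobs by processing time (SPT order): [1, 5, 7, 8, 16, 17, 19]
Compute completion times sequentially:
  Job 1: processing = 1, completes at 1
  Job 2: processing = 5, completes at 6
  Job 3: processing = 7, completes at 13
  Job 4: processing = 8, completes at 21
  Job 5: processing = 16, completes at 37
  Job 6: processing = 17, completes at 54
  Job 7: processing = 19, completes at 73
Sum of completion times = 205
Average completion time = 205/7 = 29.2857

29.2857


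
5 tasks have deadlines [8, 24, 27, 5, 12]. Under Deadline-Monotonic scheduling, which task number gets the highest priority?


Sort tasks by relative deadline (ascending):
  Task 4: deadline = 5
  Task 1: deadline = 8
  Task 5: deadline = 12
  Task 2: deadline = 24
  Task 3: deadline = 27
Priority order (highest first): [4, 1, 5, 2, 3]
Highest priority task = 4

4


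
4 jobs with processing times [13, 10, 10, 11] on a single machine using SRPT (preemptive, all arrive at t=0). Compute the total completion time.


Since all jobs arrive at t=0, SRPT equals SPT ordering.
SPT order: [10, 10, 11, 13]
Completion times:
  Job 1: p=10, C=10
  Job 2: p=10, C=20
  Job 3: p=11, C=31
  Job 4: p=13, C=44
Total completion time = 10 + 20 + 31 + 44 = 105

105


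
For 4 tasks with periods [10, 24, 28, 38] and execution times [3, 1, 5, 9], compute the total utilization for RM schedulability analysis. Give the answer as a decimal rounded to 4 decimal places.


Compute individual utilizations (exact fractions):
  Task 1: C/T = 3/10 (approx. 0.3)
  Task 2: C/T = 1/24 (approx. 0.0417)
  Task 3: C/T = 5/28 (approx. 0.1786)
  Task 4: C/T = 9/38 (approx. 0.2368)
Total utilization U = 3/10 + 1/24 + 5/28 + 9/38 = 12083/15960
Rounded to 4 decimal places: U = 0.7571
RM (Liu & Layland) bound for 4 tasks = 0.756828; compare with U = 12083/15960 (approx. 0.757080)
bound < U <= 1, so the RM sufficient condition is not met (inconclusive; an exact test such as response-time analysis is needed).

0.7571


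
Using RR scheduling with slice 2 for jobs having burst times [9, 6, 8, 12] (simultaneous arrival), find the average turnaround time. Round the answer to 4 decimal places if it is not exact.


Time quantum = 2
Execution trace:
  J1 runs 2 units, time = 2
  J2 runs 2 units, time = 4
  J3 runs 2 units, time = 6
  J4 runs 2 units, time = 8
  J1 runs 2 units, time = 10
  J2 runs 2 units, time = 12
  J3 runs 2 units, time = 14
  J4 runs 2 units, time = 16
  J1 runs 2 units, time = 18
  J2 runs 2 units, time = 20
  J3 runs 2 units, time = 22
  J4 runs 2 units, time = 24
  J1 runs 2 units, time = 26
  J3 runs 2 units, time = 28
  J4 runs 2 units, time = 30
  J1 runs 1 units, time = 31
  J4 runs 2 units, time = 33
  J4 runs 2 units, time = 35
Finish times: [31, 20, 28, 35]
Average turnaround = 114/4 = 28.5

28.5


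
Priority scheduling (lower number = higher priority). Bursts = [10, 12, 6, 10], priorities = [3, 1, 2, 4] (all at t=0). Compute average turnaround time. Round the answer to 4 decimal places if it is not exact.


Sort by priority (ascending = highest first):
Order: [(1, 12), (2, 6), (3, 10), (4, 10)]
Completion times:
  Priority 1, burst=12, C=12
  Priority 2, burst=6, C=18
  Priority 3, burst=10, C=28
  Priority 4, burst=10, C=38
Average turnaround = 96/4 = 24.0

24.0


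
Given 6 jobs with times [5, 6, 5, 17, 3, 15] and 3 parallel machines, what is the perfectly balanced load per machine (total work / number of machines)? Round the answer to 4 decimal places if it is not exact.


Total processing time = 5 + 6 + 5 + 17 + 3 + 15 = 51
Number of machines = 3
Ideal balanced load = 51 / 3 = 17.0

17.0


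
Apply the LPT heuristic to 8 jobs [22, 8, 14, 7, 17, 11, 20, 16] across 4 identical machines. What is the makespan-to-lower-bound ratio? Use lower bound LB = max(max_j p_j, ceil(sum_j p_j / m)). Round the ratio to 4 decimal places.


LPT order: [22, 20, 17, 16, 14, 11, 8, 7]
Machine loads after assignment: [29, 28, 28, 30]
LPT makespan = 30
Lower bound = max(max_job, ceil(total/4)) = max(22, 29) = 29
Ratio = 30 / 29 = 1.0345

1.0345


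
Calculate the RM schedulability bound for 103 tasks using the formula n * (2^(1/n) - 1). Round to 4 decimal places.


Compute 2^(1/103) = 1.0067522788
Subtract 1: 1.0067522788 - 1 = 0.0067522788
Multiply by n: 103 * 0.0067522788 = 0.6954847164
Round to 4 dp: 0.6955

0.6955


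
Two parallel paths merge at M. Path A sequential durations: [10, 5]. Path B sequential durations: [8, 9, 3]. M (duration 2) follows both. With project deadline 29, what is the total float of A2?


Forward pass: ES(A2) = sum of predecessors on chain A = 10
EF = ES + duration = 10 + 5 = 15
Backward pass: LF(M) = deadline = 29; LS(M) = 29 - 2 = 27
LF(A2) = LS(M) - sum(successors on chain A) = 27 - 0 = 27
LS = LF - duration = 27 - 5 = 22
Total float = LS - ES = 22 - 10 = 12

12


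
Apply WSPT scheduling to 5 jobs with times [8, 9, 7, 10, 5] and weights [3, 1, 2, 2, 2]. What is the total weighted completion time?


Compute p/w ratios and sort ascending (WSPT): [(5, 2), (8, 3), (7, 2), (10, 2), (9, 1)]
Compute weighted completion times:
  Job (p=5,w=2): C=5, w*C=2*5=10
  Job (p=8,w=3): C=13, w*C=3*13=39
  Job (p=7,w=2): C=20, w*C=2*20=40
  Job (p=10,w=2): C=30, w*C=2*30=60
  Job (p=9,w=1): C=39, w*C=1*39=39
Total weighted completion time = 188

188


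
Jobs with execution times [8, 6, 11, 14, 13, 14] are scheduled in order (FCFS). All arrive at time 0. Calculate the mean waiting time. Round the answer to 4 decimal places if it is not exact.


FCFS order (as given): [8, 6, 11, 14, 13, 14]
Waiting times:
  Job 1: wait = 0
  Job 2: wait = 8
  Job 3: wait = 14
  Job 4: wait = 25
  Job 5: wait = 39
  Job 6: wait = 52
Sum of waiting times = 138
Average waiting time = 138/6 = 23.0

23.0


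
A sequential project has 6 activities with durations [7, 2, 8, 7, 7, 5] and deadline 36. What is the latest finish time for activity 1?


LF(activity 1) = deadline - sum of successor durations
Successors: activities 2 through 6 with durations [2, 8, 7, 7, 5]
Sum of successor durations = 29
LF = 36 - 29 = 7

7


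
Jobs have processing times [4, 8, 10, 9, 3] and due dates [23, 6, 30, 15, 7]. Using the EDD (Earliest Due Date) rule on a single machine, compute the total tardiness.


Sort by due date (EDD order): [(8, 6), (3, 7), (9, 15), (4, 23), (10, 30)]
Compute completion times and tardiness:
  Job 1: p=8, d=6, C=8, tardiness=max(0,8-6)=2
  Job 2: p=3, d=7, C=11, tardiness=max(0,11-7)=4
  Job 3: p=9, d=15, C=20, tardiness=max(0,20-15)=5
  Job 4: p=4, d=23, C=24, tardiness=max(0,24-23)=1
  Job 5: p=10, d=30, C=34, tardiness=max(0,34-30)=4
Total tardiness = 16

16


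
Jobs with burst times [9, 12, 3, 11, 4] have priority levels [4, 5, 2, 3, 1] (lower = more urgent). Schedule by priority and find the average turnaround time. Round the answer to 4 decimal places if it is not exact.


Sort by priority (ascending = highest first):
Order: [(1, 4), (2, 3), (3, 11), (4, 9), (5, 12)]
Completion times:
  Priority 1, burst=4, C=4
  Priority 2, burst=3, C=7
  Priority 3, burst=11, C=18
  Priority 4, burst=9, C=27
  Priority 5, burst=12, C=39
Average turnaround = 95/5 = 19.0

19.0


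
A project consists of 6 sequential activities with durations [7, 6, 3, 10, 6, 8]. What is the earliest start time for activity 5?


Activity 5 starts after activities 1 through 4 complete.
Predecessor durations: [7, 6, 3, 10]
ES = 7 + 6 + 3 + 10 = 26

26


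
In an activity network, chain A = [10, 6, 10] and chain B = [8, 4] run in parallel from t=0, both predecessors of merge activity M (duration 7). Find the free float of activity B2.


ES(B2) = sum of predecessors on chain B = 8
EF(B2) = ES + duration = 8 + 4 = 12
Successor of B2 is M. ES(M) = max(sum(A), sum(B)) = max(26, 12) = 26
Free float = ES(successor) - EF(current) = 26 - 12 = 14

14


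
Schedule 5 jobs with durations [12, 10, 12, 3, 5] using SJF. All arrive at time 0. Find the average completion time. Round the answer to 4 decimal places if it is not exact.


SJF order (ascending): [3, 5, 10, 12, 12]
Completion times:
  Job 1: burst=3, C=3
  Job 2: burst=5, C=8
  Job 3: burst=10, C=18
  Job 4: burst=12, C=30
  Job 5: burst=12, C=42
Average completion = 101/5 = 20.2

20.2


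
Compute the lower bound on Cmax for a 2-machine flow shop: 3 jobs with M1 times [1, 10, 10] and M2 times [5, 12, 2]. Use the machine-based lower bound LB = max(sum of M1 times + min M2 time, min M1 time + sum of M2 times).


LB1 = sum(M1 times) + min(M2 times) = 21 + 2 = 23
LB2 = min(M1 times) + sum(M2 times) = 1 + 19 = 20
Lower bound = max(LB1, LB2) = max(23, 20) = 23

23


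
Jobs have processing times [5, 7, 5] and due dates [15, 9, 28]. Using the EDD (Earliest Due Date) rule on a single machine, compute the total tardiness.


Sort by due date (EDD order): [(7, 9), (5, 15), (5, 28)]
Compute completion times and tardiness:
  Job 1: p=7, d=9, C=7, tardiness=max(0,7-9)=0
  Job 2: p=5, d=15, C=12, tardiness=max(0,12-15)=0
  Job 3: p=5, d=28, C=17, tardiness=max(0,17-28)=0
Total tardiness = 0

0


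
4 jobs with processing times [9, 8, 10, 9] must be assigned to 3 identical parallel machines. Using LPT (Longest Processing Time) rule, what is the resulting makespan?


Sort jobs in decreasing order (LPT): [10, 9, 9, 8]
Assign each job to the least loaded machine:
  Machine 1: jobs [10], load = 10
  Machine 2: jobs [9, 8], load = 17
  Machine 3: jobs [9], load = 9
Makespan = max load = 17

17


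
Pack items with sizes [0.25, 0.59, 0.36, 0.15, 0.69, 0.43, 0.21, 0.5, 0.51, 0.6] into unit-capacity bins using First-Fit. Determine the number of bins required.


Place items sequentially using First-Fit:
  Item 0.25 -> new Bin 1
  Item 0.59 -> Bin 1 (now 0.84)
  Item 0.36 -> new Bin 2
  Item 0.15 -> Bin 1 (now 0.99)
  Item 0.69 -> new Bin 3
  Item 0.43 -> Bin 2 (now 0.79)
  Item 0.21 -> Bin 2 (now 1.0)
  Item 0.5 -> new Bin 4
  Item 0.51 -> new Bin 5
  Item 0.6 -> new Bin 6
Total bins used = 6

6


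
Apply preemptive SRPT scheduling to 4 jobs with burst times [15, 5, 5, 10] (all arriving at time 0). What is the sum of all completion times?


Since all jobs arrive at t=0, SRPT equals SPT ordering.
SPT order: [5, 5, 10, 15]
Completion times:
  Job 1: p=5, C=5
  Job 2: p=5, C=10
  Job 3: p=10, C=20
  Job 4: p=15, C=35
Total completion time = 5 + 10 + 20 + 35 = 70

70


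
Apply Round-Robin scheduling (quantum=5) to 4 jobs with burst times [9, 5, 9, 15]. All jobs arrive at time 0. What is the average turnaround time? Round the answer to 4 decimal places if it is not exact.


Time quantum = 5
Execution trace:
  J1 runs 5 units, time = 5
  J2 runs 5 units, time = 10
  J3 runs 5 units, time = 15
  J4 runs 5 units, time = 20
  J1 runs 4 units, time = 24
  J3 runs 4 units, time = 28
  J4 runs 5 units, time = 33
  J4 runs 5 units, time = 38
Finish times: [24, 10, 28, 38]
Average turnaround = 100/4 = 25.0

25.0


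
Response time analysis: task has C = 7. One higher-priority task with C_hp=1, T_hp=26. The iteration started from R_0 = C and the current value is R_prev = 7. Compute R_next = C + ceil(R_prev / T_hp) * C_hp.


R_next = C + ceil(R_prev / T_hp) * C_hp
ceil(7 / 26) = ceil(0.2692) = 1
Interference = 1 * 1 = 1
R_next = 7 + 1 = 8

8


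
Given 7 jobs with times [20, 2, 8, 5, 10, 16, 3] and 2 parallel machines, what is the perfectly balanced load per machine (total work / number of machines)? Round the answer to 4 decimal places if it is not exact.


Total processing time = 20 + 2 + 8 + 5 + 10 + 16 + 3 = 64
Number of machines = 2
Ideal balanced load = 64 / 2 = 32.0

32.0


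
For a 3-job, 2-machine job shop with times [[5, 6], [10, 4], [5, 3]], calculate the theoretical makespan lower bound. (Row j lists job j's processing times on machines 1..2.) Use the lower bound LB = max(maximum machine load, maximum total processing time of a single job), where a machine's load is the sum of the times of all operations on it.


Machine loads:
  Machine 1: 5 + 10 + 5 = 20
  Machine 2: 6 + 4 + 3 = 13
Max machine load = 20
Job totals:
  Job 1: 11
  Job 2: 14
  Job 3: 8
Max job total = 14
Lower bound = max(20, 14) = 20

20


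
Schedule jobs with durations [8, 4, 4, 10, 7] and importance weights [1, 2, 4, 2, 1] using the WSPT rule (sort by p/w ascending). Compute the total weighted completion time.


Compute p/w ratios and sort ascending (WSPT): [(4, 4), (4, 2), (10, 2), (7, 1), (8, 1)]
Compute weighted completion times:
  Job (p=4,w=4): C=4, w*C=4*4=16
  Job (p=4,w=2): C=8, w*C=2*8=16
  Job (p=10,w=2): C=18, w*C=2*18=36
  Job (p=7,w=1): C=25, w*C=1*25=25
  Job (p=8,w=1): C=33, w*C=1*33=33
Total weighted completion time = 126

126


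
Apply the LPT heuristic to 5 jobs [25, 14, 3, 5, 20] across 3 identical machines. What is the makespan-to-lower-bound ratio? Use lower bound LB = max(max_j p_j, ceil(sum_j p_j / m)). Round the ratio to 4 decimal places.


LPT order: [25, 20, 14, 5, 3]
Machine loads after assignment: [25, 20, 22]
LPT makespan = 25
Lower bound = max(max_job, ceil(total/3)) = max(25, 23) = 25
Ratio = 25 / 25 = 1.0

1.0
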